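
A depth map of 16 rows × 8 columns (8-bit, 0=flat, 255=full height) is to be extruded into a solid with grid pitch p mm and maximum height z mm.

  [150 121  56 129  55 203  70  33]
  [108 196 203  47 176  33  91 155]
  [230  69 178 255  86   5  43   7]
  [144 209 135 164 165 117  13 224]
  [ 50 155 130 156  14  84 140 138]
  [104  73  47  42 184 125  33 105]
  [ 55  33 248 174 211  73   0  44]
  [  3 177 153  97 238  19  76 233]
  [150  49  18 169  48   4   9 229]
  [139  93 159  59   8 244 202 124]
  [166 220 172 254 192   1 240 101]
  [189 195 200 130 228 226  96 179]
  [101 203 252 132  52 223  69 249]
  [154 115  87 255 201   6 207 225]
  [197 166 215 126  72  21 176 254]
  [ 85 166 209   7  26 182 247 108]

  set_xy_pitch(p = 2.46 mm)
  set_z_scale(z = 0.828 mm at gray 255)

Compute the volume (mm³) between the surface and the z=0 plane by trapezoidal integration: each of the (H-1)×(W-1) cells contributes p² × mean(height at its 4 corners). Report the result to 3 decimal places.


height_mm = gray/255 × 0.828; cell vol = 2.46² × mean(4 corners)
unit = 2.46² × 0.828 / (4×255) = 0.00491248 mm³ per gray-sum
row 0: Σ corner-gray over 7 cells = 3206  → 15.7494
row 1: Σ corner-gray over 7 cells = 3264  → 16.0343
row 2: Σ corner-gray over 7 cells = 3483  → 17.1102
row 3: Σ corner-gray over 7 cells = 3520  → 17.2919
row 4: Σ corner-gray over 7 cells = 2763  → 13.5732
row 5: Σ corner-gray over 7 cells = 2794  → 13.7255
row 6: Σ corner-gray over 7 cells = 3333  → 16.3733
row 7: Σ corner-gray over 7 cells = 2729  → 13.4061
row 8: Σ corner-gray over 7 cells = 2766  → 13.5879
row 9: Σ corner-gray over 7 cells = 4218  → 20.7208
row 10: Σ corner-gray over 7 cells = 4943  → 24.2824
row 11: Σ corner-gray over 7 cells = 4730  → 23.2360
row 12: Σ corner-gray over 7 cells = 4333  → 21.2858
row 13: Σ corner-gray over 7 cells = 4124  → 20.2590
row 14: Σ corner-gray over 7 cells = 3870  → 19.0113
Σ rows: total corner-gray = 54076  → 265.6470 mm³

265.647


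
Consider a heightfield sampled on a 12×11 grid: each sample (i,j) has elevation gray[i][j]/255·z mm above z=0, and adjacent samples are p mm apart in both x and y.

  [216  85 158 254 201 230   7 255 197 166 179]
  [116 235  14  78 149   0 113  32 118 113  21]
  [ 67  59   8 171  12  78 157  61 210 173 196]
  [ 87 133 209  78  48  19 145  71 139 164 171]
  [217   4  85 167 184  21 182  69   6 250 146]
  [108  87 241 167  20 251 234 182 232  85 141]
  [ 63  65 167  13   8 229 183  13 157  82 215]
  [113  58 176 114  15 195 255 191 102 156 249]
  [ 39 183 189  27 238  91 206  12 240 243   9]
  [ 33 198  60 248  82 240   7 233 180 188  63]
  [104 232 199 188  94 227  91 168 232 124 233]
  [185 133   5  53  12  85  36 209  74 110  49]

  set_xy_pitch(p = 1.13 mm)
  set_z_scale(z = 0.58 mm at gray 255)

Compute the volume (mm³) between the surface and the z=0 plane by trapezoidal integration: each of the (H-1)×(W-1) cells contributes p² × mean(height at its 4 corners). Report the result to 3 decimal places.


height_mm = gray/255 × 0.58; cell vol = 1.13² × mean(4 corners)
unit = 1.13² × 0.58 / (4×255) = 0.00072608 mm³ per gray-sum
row 0: Σ corner-gray over 10 cells = 5342  → 3.8787
row 1: Σ corner-gray over 10 cells = 3962  → 2.8767
row 2: Σ corner-gray over 10 cells = 4391  → 3.1882
row 3: Σ corner-gray over 10 cells = 4569  → 3.3175
row 4: Σ corner-gray over 10 cells = 5546  → 4.0268
row 5: Σ corner-gray over 10 cells = 5359  → 3.8911
row 6: Σ corner-gray over 10 cells = 4998  → 3.6289
row 7: Σ corner-gray over 10 cells = 5792  → 4.2055
row 8: Σ corner-gray over 10 cells = 5874  → 4.2650
row 9: Σ corner-gray over 10 cells = 6415  → 4.6578
row 10: Σ corner-gray over 10 cells = 5115  → 3.7139
Σ rows: total corner-gray = 57363  → 41.6501 mm³

41.650


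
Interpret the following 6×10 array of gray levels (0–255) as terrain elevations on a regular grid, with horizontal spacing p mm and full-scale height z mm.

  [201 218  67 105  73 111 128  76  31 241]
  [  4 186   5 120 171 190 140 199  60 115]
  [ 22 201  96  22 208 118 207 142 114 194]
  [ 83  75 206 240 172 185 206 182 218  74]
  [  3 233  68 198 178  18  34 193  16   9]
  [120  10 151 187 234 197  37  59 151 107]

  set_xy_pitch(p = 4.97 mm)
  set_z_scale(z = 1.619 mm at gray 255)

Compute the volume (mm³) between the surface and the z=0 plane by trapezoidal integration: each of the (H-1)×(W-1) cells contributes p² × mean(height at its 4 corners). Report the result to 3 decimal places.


931.197

height_mm = gray/255 × 1.619; cell vol = 4.97² × mean(4 corners)
unit = 4.97² × 1.619 / (4×255) = 0.0392066 mm³ per gray-sum
row 0: Σ corner-gray over 9 cells = 4321  → 169.4118
row 1: Σ corner-gray over 9 cells = 4693  → 183.9967
row 2: Σ corner-gray over 9 cells = 5557  → 217.8712
row 3: Σ corner-gray over 9 cells = 5013  → 196.5428
row 4: Σ corner-gray over 9 cells = 4167  → 163.3740
Σ rows: total corner-gray = 23751  → 931.1965 mm³


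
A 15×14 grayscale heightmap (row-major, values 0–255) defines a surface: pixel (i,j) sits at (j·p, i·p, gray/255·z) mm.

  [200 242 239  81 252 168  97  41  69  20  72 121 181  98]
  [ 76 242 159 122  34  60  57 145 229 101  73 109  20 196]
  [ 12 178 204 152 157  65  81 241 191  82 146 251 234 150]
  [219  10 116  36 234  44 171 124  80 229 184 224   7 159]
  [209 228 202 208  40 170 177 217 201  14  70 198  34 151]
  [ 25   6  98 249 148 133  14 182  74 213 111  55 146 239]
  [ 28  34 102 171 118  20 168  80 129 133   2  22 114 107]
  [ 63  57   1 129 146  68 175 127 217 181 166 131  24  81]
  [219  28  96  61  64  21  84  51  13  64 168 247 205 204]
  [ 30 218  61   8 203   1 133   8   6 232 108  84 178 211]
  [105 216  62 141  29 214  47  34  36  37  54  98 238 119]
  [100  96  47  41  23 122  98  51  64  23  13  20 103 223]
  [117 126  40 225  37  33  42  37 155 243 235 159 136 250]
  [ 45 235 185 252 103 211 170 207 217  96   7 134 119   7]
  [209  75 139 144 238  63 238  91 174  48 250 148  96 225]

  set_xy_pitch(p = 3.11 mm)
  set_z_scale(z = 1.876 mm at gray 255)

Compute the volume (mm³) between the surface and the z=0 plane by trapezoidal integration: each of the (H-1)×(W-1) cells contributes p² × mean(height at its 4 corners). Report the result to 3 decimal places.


1540.321

height_mm = gray/255 × 1.876; cell vol = 3.11² × mean(4 corners)
unit = 3.11² × 1.876 / (4×255) = 0.0177891 mm³ per gray-sum
row 0: Σ corner-gray over 13 cells = 6438  → 114.5261
row 1: Σ corner-gray over 13 cells = 7100  → 126.3025
row 2: Σ corner-gray over 13 cells = 7422  → 132.0305
row 3: Σ corner-gray over 13 cells = 7174  → 127.6188
row 4: Σ corner-gray over 13 cells = 7000  → 124.5235
row 5: Σ corner-gray over 13 cells = 5443  → 96.8260
row 6: Σ corner-gray over 13 cells = 5309  → 94.4422
row 7: Σ corner-gray over 13 cells = 5615  → 99.8857
row 8: Σ corner-gray over 13 cells = 5348  → 95.1360
row 9: Σ corner-gray over 13 cells = 5357  → 95.2961
row 10: Σ corner-gray over 13 cells = 4361  → 77.5782
row 11: Σ corner-gray over 13 cells = 5028  → 89.4435
row 12: Σ corner-gray over 13 cells = 7227  → 128.5617
row 13: Σ corner-gray over 13 cells = 7766  → 138.1500
Σ rows: total corner-gray = 86588  → 1540.3207 mm³


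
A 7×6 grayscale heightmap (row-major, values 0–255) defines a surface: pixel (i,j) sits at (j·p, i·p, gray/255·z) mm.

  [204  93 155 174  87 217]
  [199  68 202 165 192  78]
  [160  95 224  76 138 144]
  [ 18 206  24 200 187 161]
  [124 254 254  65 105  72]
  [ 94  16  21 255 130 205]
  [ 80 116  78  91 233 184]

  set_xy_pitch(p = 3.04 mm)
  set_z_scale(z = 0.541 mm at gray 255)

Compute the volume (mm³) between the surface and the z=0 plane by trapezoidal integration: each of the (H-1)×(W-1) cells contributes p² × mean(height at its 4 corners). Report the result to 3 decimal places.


82.137

height_mm = gray/255 × 0.541; cell vol = 3.04² × mean(4 corners)
unit = 3.04² × 0.541 / (4×255) = 0.00490167 mm³ per gray-sum
row 0: Σ corner-gray over 5 cells = 2970  → 14.5580
row 1: Σ corner-gray over 5 cells = 2901  → 14.2198
row 2: Σ corner-gray over 5 cells = 2783  → 13.6414
row 3: Σ corner-gray over 5 cells = 2965  → 14.5335
row 4: Σ corner-gray over 5 cells = 2695  → 13.2100
row 5: Σ corner-gray over 5 cells = 2443  → 11.9748
Σ rows: total corner-gray = 16757  → 82.1373 mm³


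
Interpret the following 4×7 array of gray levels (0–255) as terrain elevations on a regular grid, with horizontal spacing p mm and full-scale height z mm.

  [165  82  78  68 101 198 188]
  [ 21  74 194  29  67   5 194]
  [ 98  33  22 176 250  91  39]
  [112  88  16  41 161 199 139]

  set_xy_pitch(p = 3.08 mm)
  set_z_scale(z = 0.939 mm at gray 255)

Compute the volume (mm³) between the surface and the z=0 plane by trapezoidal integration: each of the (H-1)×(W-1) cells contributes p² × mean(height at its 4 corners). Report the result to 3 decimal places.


height_mm = gray/255 × 0.939; cell vol = 3.08² × mean(4 corners)
unit = 3.08² × 0.939 / (4×255) = 0.00873307 mm³ per gray-sum
row 0: Σ corner-gray over 6 cells = 2360  → 20.6100
row 1: Σ corner-gray over 6 cells = 2234  → 19.5097
row 2: Σ corner-gray over 6 cells = 2542  → 22.1995
Σ rows: total corner-gray = 7136  → 62.3192 mm³

62.319


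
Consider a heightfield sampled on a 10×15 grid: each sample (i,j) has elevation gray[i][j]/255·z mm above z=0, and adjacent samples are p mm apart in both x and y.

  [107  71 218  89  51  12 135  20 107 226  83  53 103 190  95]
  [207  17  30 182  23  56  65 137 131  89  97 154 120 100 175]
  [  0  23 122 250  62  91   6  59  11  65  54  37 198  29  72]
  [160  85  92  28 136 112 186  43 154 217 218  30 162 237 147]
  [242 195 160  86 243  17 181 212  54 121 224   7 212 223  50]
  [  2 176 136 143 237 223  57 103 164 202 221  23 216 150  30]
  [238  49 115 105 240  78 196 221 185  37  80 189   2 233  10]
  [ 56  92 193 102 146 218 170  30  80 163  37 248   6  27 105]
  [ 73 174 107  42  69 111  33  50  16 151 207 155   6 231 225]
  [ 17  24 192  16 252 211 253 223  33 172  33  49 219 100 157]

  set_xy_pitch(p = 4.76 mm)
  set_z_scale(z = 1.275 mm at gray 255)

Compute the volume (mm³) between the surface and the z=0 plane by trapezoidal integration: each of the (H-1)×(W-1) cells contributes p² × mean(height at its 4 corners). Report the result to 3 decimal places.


height_mm = gray/255 × 1.275; cell vol = 4.76² × mean(4 corners)
unit = 4.76² × 1.275 / (4×255) = 0.028322 mm³ per gray-sum
row 0: Σ corner-gray over 14 cells = 5702  → 161.4920
row 1: Σ corner-gray over 14 cells = 4870  → 137.9281
row 2: Σ corner-gray over 14 cells = 5793  → 164.0693
row 3: Σ corner-gray over 14 cells = 7869  → 222.8658
row 4: Σ corner-gray over 14 cells = 8296  → 234.9593
row 5: Σ corner-gray over 14 cells = 7842  → 222.1011
row 6: Σ corner-gray over 14 cells = 6893  → 195.2235
row 7: Σ corner-gray over 14 cells = 6187  → 175.2282
row 8: Σ corner-gray over 14 cells = 6730  → 190.6071
Σ rows: total corner-gray = 60182  → 1704.4746 mm³

1704.475


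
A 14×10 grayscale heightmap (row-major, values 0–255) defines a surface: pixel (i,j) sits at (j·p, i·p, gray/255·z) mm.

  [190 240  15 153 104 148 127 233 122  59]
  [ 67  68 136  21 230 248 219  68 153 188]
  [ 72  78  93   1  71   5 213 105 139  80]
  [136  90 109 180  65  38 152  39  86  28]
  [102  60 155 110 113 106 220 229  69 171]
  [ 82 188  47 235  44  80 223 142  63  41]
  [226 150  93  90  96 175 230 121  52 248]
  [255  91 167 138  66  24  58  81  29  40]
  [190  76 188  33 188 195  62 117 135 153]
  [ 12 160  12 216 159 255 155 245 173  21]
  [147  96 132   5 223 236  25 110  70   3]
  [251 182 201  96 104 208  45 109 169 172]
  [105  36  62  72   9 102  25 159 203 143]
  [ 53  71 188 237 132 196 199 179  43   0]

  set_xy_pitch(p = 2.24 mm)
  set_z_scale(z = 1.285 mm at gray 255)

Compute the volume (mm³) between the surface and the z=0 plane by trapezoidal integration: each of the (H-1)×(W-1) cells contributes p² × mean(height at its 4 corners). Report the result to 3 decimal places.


height_mm = gray/255 × 1.285; cell vol = 2.24² × mean(4 corners)
unit = 2.24² × 1.285 / (4×255) = 0.00632119 mm³ per gray-sum
row 0: Σ corner-gray over 9 cells = 5074  → 32.0737
row 1: Σ corner-gray over 9 cells = 4103  → 25.9359
row 2: Σ corner-gray over 9 cells = 3244  → 20.5059
row 3: Σ corner-gray over 9 cells = 4079  → 25.7841
row 4: Σ corner-gray over 9 cells = 4564  → 28.8499
row 5: Σ corner-gray over 9 cells = 4655  → 29.4251
row 6: Σ corner-gray over 9 cells = 4091  → 25.8600
row 7: Σ corner-gray over 9 cells = 3934  → 24.8676
row 8: Σ corner-gray over 9 cells = 5114  → 32.3266
row 9: Σ corner-gray over 9 cells = 4727  → 29.8803
row 10: Σ corner-gray over 9 cells = 4595  → 29.0459
row 11: Σ corner-gray over 9 cells = 4235  → 26.7702
row 12: Σ corner-gray over 9 cells = 4127  → 26.0876
Σ rows: total corner-gray = 56542  → 357.4128 mm³

357.413


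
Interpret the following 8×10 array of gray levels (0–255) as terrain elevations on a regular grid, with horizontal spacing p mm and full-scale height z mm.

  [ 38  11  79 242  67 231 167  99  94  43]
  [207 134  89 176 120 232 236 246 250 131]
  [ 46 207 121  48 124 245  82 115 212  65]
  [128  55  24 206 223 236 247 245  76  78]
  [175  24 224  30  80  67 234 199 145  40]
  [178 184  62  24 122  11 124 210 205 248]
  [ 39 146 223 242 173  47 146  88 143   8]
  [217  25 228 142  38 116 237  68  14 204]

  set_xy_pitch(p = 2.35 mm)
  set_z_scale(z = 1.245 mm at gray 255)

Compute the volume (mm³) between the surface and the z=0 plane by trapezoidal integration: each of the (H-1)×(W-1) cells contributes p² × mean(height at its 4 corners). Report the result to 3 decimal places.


238.028

height_mm = gray/255 × 1.245; cell vol = 2.35² × mean(4 corners)
unit = 2.35² × 1.245 / (4×255) = 0.0067407 mm³ per gray-sum
row 0: Σ corner-gray over 9 cells = 5365  → 36.1638
row 1: Σ corner-gray over 9 cells = 5723  → 38.5770
row 2: Σ corner-gray over 9 cells = 5249  → 35.3819
row 3: Σ corner-gray over 9 cells = 5051  → 34.0473
row 4: Σ corner-gray over 9 cells = 4531  → 30.5421
row 5: Σ corner-gray over 9 cells = 4773  → 32.1734
row 6: Σ corner-gray over 9 cells = 4620  → 31.1420
Σ rows: total corner-gray = 35312  → 238.0275 mm³


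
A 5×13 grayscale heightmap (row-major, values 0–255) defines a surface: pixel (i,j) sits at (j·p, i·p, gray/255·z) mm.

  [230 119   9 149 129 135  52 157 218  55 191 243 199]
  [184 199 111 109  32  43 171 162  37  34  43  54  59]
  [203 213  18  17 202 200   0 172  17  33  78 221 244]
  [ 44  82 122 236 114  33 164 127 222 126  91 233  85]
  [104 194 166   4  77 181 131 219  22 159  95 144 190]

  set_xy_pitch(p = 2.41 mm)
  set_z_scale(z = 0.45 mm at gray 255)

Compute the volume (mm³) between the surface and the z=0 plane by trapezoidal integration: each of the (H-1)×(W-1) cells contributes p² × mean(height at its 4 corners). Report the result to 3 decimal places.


height_mm = gray/255 × 0.45; cell vol = 2.41² × mean(4 corners)
unit = 2.41² × 0.45 / (4×255) = 0.0025624 mm³ per gray-sum
row 0: Σ corner-gray over 12 cells = 5576  → 14.2879
row 1: Σ corner-gray over 12 cells = 5022  → 12.8684
row 2: Σ corner-gray over 12 cells = 6018  → 15.4205
row 3: Σ corner-gray over 12 cells = 6307  → 16.1610
Σ rows: total corner-gray = 22923  → 58.7378 mm³

58.738


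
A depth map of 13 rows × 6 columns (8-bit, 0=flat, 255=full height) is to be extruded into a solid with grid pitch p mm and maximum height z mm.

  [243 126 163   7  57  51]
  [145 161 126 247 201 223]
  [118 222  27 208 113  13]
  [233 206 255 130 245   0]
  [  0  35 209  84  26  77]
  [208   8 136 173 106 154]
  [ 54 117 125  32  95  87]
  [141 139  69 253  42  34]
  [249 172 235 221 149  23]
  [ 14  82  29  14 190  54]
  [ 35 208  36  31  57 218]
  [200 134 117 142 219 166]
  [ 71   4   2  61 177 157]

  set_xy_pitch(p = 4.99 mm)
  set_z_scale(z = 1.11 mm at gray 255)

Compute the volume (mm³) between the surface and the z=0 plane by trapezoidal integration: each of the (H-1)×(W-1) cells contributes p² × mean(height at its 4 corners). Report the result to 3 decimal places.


810.530

height_mm = gray/255 × 1.11; cell vol = 4.99² × mean(4 corners)
unit = 4.99² × 1.11 / (4×255) = 0.0270972 mm³ per gray-sum
row 0: Σ corner-gray over 5 cells = 2838  → 76.9018
row 1: Σ corner-gray over 5 cells = 3109  → 84.2451
row 2: Σ corner-gray over 5 cells = 3176  → 86.0606
row 3: Σ corner-gray over 5 cells = 2690  → 72.8914
row 4: Σ corner-gray over 5 cells = 1993  → 54.0047
row 5: Σ corner-gray over 5 cells = 2087  → 56.5518
row 6: Σ corner-gray over 5 cells = 2060  → 55.8202
row 7: Σ corner-gray over 5 cells = 3007  → 81.4812
row 8: Σ corner-gray over 5 cells = 2524  → 68.3933
row 9: Σ corner-gray over 5 cells = 1615  → 43.7619
row 10: Σ corner-gray over 5 cells = 2507  → 67.9326
row 11: Σ corner-gray over 5 cells = 2306  → 62.4861
Σ rows: total corner-gray = 29912  → 810.5305 mm³


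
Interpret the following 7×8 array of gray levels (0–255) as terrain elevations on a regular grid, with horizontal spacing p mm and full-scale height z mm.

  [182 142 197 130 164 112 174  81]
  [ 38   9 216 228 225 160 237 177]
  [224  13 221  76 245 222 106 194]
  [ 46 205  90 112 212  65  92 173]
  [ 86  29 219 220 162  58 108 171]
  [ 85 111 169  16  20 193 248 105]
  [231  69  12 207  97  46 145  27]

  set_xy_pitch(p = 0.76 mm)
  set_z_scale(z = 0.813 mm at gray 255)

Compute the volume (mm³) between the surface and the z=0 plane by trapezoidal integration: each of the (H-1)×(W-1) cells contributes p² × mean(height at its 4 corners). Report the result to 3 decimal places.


10.707

height_mm = gray/255 × 0.813; cell vol = 0.76² × mean(4 corners)
unit = 0.76² × 0.813 / (4×255) = 0.000460381 mm³ per gray-sum
row 0: Σ corner-gray over 7 cells = 4466  → 2.0561
row 1: Σ corner-gray over 7 cells = 4549  → 2.0943
row 2: Σ corner-gray over 7 cells = 3955  → 1.8208
row 3: Σ corner-gray over 7 cells = 3620  → 1.6666
row 4: Σ corner-gray over 7 cells = 3553  → 1.6357
row 5: Σ corner-gray over 7 cells = 3114  → 1.4336
Σ rows: total corner-gray = 23257  → 10.7071 mm³


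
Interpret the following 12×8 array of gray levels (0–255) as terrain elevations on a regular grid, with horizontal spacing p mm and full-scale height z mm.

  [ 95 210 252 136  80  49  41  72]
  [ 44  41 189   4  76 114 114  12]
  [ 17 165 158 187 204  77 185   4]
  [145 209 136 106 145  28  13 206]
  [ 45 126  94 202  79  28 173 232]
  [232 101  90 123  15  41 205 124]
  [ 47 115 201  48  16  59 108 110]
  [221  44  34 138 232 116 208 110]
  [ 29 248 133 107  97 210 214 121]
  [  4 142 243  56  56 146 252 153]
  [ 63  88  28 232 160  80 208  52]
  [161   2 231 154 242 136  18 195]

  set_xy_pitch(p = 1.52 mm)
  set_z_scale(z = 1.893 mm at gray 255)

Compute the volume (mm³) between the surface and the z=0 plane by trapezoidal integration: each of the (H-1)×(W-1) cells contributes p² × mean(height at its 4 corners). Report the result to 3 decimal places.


160.172

height_mm = gray/255 × 1.893; cell vol = 1.52² × mean(4 corners)
unit = 1.52² × 1.893 / (4×255) = 0.00428783 mm³ per gray-sum
row 0: Σ corner-gray over 7 cells = 2835  → 12.1560
row 1: Σ corner-gray over 7 cells = 3105  → 13.3137
row 2: Σ corner-gray over 7 cells = 3598  → 15.4276
row 3: Σ corner-gray over 7 cells = 3306  → 14.1756
row 4: Σ corner-gray over 7 cells = 3187  → 13.6653
row 5: Σ corner-gray over 7 cells = 2757  → 11.8215
row 6: Σ corner-gray over 7 cells = 3126  → 13.4038
row 7: Σ corner-gray over 7 cells = 4043  → 17.3357
row 8: Σ corner-gray over 7 cells = 4115  → 17.6444
row 9: Σ corner-gray over 7 cells = 3654  → 15.6677
row 10: Σ corner-gray over 7 cells = 3629  → 15.5605
Σ rows: total corner-gray = 37355  → 160.1719 mm³


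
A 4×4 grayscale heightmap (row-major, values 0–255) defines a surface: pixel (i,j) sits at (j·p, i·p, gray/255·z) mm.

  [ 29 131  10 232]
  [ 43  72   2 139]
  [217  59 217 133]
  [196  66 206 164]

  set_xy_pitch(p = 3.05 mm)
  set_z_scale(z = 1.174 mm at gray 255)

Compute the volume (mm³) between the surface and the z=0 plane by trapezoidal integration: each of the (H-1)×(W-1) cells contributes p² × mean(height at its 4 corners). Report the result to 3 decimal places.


41.875

height_mm = gray/255 × 1.174; cell vol = 3.05² × mean(4 corners)
unit = 3.05² × 1.174 / (4×255) = 0.010707 mm³ per gray-sum
row 0: Σ corner-gray over 3 cells = 873  → 9.3472
row 1: Σ corner-gray over 3 cells = 1232  → 13.1910
row 2: Σ corner-gray over 3 cells = 1806  → 19.3368
Σ rows: total corner-gray = 3911  → 41.8751 mm³


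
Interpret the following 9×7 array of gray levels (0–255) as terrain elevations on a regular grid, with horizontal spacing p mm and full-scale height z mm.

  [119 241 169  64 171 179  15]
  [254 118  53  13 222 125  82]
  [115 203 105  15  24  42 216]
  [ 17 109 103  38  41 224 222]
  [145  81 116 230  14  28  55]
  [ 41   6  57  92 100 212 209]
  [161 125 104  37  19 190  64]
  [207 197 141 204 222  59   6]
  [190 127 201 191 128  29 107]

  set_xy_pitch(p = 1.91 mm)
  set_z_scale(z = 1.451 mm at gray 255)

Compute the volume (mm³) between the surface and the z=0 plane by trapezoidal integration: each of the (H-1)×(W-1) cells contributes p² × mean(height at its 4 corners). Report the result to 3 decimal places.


height_mm = gray/255 × 1.451; cell vol = 1.91² × mean(4 corners)
unit = 1.91² × 1.451 / (4×255) = 0.0051896 mm³ per gray-sum
row 0: Σ corner-gray over 6 cells = 3180  → 16.5029
row 1: Σ corner-gray over 6 cells = 2507  → 13.0103
row 2: Σ corner-gray over 6 cells = 2378  → 12.3409
row 3: Σ corner-gray over 6 cells = 2407  → 12.4914
row 4: Σ corner-gray over 6 cells = 2322  → 12.0503
row 5: Σ corner-gray over 6 cells = 2359  → 12.2423
row 6: Σ corner-gray over 6 cells = 3034  → 15.7452
row 7: Σ corner-gray over 6 cells = 3508  → 18.2051
Σ rows: total corner-gray = 21695  → 112.5884 mm³

112.588


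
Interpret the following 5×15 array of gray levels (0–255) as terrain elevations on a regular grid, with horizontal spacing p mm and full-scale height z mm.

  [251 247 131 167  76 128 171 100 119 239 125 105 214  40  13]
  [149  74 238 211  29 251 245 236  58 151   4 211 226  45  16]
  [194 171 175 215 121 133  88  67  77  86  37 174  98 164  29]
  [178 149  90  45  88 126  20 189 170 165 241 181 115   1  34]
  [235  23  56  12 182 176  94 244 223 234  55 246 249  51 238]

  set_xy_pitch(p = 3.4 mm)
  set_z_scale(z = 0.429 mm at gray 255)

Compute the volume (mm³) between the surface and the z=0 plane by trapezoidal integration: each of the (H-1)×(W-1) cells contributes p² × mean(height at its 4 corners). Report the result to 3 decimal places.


height_mm = gray/255 × 0.429; cell vol = 3.4² × mean(4 corners)
unit = 3.4² × 0.429 / (4×255) = 0.004862 mm³ per gray-sum
row 0: Σ corner-gray over 14 cells = 8111  → 39.4357
row 1: Σ corner-gray over 14 cells = 7558  → 36.7470
row 2: Σ corner-gray over 14 cells = 6807  → 33.0956
row 3: Σ corner-gray over 14 cells = 7535  → 36.6352
Σ rows: total corner-gray = 30011  → 145.9135 mm³

145.913


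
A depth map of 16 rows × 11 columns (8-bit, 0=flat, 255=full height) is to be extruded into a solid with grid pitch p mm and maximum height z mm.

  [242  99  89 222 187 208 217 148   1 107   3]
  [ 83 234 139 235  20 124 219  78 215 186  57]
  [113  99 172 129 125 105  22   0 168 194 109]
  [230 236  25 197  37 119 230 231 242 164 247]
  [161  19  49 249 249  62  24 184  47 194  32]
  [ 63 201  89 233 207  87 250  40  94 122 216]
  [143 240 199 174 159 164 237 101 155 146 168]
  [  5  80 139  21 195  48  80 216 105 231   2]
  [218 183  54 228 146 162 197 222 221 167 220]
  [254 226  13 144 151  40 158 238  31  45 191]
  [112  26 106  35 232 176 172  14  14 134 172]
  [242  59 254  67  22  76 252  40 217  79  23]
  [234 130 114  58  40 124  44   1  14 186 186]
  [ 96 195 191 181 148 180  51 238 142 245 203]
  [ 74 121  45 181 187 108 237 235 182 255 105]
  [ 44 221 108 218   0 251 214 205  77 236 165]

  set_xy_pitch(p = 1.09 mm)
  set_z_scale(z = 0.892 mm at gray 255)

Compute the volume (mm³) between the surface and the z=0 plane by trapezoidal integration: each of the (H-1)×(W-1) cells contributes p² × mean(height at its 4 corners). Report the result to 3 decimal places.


height_mm = gray/255 × 0.892; cell vol = 1.09² × mean(4 corners)
unit = 1.09² × 0.892 / (4×255) = 0.00103901 mm³ per gray-sum
row 0: Σ corner-gray over 10 cells = 5841  → 6.0688
row 1: Σ corner-gray over 10 cells = 5290  → 5.4963
row 2: Σ corner-gray over 10 cells = 5689  → 5.9109
row 3: Σ corner-gray over 10 cells = 5786  → 6.0117
row 4: Σ corner-gray over 10 cells = 5272  → 5.4776
row 5: Σ corner-gray over 10 cells = 6386  → 6.6351
row 6: Σ corner-gray over 10 cells = 5698  → 5.9203
row 7: Σ corner-gray over 10 cells = 5835  → 6.0626
row 8: Σ corner-gray over 10 cells = 6135  → 6.3743
row 9: Σ corner-gray over 10 cells = 4639  → 4.8199
row 10: Σ corner-gray over 10 cells = 4499  → 4.6745
row 11: Σ corner-gray over 10 cells = 4239  → 4.4043
row 12: Σ corner-gray over 10 cells = 5283  → 5.4891
row 13: Σ corner-gray over 10 cells = 6722  → 6.9842
row 14: Σ corner-gray over 10 cells = 6550  → 6.8055
Σ rows: total corner-gray = 83864  → 87.1351 mm³

87.135


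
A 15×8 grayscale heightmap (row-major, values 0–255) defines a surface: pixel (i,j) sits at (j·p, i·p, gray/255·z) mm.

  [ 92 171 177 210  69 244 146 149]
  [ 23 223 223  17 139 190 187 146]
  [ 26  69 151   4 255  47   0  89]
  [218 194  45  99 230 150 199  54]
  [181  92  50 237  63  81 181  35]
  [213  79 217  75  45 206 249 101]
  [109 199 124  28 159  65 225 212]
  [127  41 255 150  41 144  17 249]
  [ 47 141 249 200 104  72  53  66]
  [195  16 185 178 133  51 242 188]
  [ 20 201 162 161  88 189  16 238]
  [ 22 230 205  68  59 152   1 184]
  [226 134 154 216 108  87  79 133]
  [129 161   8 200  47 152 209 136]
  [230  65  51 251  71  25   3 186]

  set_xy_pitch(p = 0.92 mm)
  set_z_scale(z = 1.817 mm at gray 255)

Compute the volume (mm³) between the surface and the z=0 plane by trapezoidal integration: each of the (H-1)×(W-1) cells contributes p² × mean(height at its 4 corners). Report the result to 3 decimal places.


76.867

height_mm = gray/255 × 1.817; cell vol = 0.92² × mean(4 corners)
unit = 0.92² × 1.817 / (4×255) = 0.00150775 mm³ per gray-sum
row 0: Σ corner-gray over 7 cells = 4402  → 6.6371
row 1: Σ corner-gray over 7 cells = 3294  → 4.9665
row 2: Σ corner-gray over 7 cells = 3273  → 4.9349
row 3: Σ corner-gray over 7 cells = 3730  → 5.6239
row 4: Σ corner-gray over 7 cells = 3680  → 5.5485
row 5: Σ corner-gray over 7 cells = 3977  → 5.9963
row 6: Σ corner-gray over 7 cells = 3593  → 5.4174
row 7: Σ corner-gray over 7 cells = 3423  → 5.1610
row 8: Σ corner-gray over 7 cells = 3744  → 5.6450
row 9: Σ corner-gray over 7 cells = 3885  → 5.8576
row 10: Σ corner-gray over 7 cells = 3528  → 5.3194
row 11: Σ corner-gray over 7 cells = 3551  → 5.3540
row 12: Σ corner-gray over 7 cells = 3734  → 5.6300
row 13: Σ corner-gray over 7 cells = 3167  → 4.7751
Σ rows: total corner-gray = 50981  → 76.8668 mm³


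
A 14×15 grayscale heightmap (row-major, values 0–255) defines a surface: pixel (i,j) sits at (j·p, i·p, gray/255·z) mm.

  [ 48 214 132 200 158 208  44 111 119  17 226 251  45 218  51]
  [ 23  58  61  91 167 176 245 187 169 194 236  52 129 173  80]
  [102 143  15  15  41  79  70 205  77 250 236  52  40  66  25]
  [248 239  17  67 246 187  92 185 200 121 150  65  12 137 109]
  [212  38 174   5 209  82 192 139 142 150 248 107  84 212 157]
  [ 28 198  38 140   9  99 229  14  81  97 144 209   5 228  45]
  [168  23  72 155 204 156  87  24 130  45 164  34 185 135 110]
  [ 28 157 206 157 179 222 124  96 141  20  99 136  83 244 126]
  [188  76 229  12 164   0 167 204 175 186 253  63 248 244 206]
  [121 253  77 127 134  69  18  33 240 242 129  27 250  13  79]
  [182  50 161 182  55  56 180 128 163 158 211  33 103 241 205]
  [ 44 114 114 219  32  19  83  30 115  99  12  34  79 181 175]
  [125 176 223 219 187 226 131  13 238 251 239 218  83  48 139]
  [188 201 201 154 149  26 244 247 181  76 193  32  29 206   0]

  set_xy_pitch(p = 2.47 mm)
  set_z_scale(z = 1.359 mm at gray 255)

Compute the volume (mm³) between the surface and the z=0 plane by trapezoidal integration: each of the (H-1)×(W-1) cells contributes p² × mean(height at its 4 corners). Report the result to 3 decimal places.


770.855

height_mm = gray/255 × 1.359; cell vol = 2.47² × mean(4 corners)
unit = 2.47² × 1.359 / (4×255) = 0.00812855 mm³ per gray-sum
row 0: Σ corner-gray over 14 cells = 7964  → 64.7358
row 1: Σ corner-gray over 14 cells = 6684  → 54.3312
row 2: Σ corner-gray over 14 cells = 6498  → 52.8193
row 3: Σ corner-gray over 14 cells = 7726  → 62.8012
row 4: Σ corner-gray over 14 cells = 6988  → 56.8023
row 5: Σ corner-gray over 14 cells = 6161  → 50.0800
row 6: Σ corner-gray over 14 cells = 6988  → 56.8023
row 7: Σ corner-gray over 14 cells = 8318  → 67.6133
row 8: Σ corner-gray over 14 cells = 7860  → 63.8904
row 9: Σ corner-gray over 14 cells = 7253  → 58.9564
row 10: Σ corner-gray over 14 cells = 6310  → 51.2912
row 11: Σ corner-gray over 14 cells = 7249  → 58.9239
row 12: Σ corner-gray over 14 cells = 8834  → 71.8076
Σ rows: total corner-gray = 94833  → 770.8550 mm³


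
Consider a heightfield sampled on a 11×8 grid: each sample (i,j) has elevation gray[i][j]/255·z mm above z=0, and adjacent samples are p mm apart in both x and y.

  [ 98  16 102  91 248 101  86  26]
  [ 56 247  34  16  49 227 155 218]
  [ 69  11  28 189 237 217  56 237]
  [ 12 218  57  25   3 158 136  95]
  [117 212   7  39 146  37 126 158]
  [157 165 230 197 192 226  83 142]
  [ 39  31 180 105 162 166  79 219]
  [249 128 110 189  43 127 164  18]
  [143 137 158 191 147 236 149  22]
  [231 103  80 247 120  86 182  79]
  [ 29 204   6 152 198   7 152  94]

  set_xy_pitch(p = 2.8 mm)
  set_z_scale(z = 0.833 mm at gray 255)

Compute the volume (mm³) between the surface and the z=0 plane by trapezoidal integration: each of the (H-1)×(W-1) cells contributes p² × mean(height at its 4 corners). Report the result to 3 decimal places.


228.364

height_mm = gray/255 × 0.833; cell vol = 2.8² × mean(4 corners)
unit = 2.8² × 0.833 / (4×255) = 0.00640267 mm³ per gray-sum
row 0: Σ corner-gray over 7 cells = 3142  → 20.1172
row 1: Σ corner-gray over 7 cells = 3512  → 22.4862
row 2: Σ corner-gray over 7 cells = 3083  → 19.7394
row 3: Σ corner-gray over 7 cells = 2710  → 17.3512
row 4: Σ corner-gray over 7 cells = 3894  → 24.9320
row 5: Σ corner-gray over 7 cells = 4189  → 26.8208
row 6: Σ corner-gray over 7 cells = 3493  → 22.3645
row 7: Σ corner-gray over 7 cells = 3990  → 25.5466
row 8: Σ corner-gray over 7 cells = 4147  → 26.5519
row 9: Σ corner-gray over 7 cells = 3507  → 22.4542
Σ rows: total corner-gray = 35667  → 228.3639 mm³


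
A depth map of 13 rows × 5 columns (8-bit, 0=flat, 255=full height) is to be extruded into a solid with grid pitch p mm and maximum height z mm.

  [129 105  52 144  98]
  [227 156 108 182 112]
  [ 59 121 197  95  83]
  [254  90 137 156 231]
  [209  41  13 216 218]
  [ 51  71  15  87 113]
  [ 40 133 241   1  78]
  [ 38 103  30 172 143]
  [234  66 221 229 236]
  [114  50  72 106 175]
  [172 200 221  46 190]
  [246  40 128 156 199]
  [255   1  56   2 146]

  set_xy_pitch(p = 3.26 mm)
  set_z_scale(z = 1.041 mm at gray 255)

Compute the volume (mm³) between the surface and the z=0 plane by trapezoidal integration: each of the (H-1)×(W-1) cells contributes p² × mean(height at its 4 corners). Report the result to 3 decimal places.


height_mm = gray/255 × 1.041; cell vol = 3.26² × mean(4 corners)
unit = 3.26² × 1.041 / (4×255) = 0.0108464 mm³ per gray-sum
row 0: Σ corner-gray over 4 cells = 2060  → 22.3436
row 1: Σ corner-gray over 4 cells = 2199  → 23.8512
row 2: Σ corner-gray over 4 cells = 2219  → 24.0682
row 3: Σ corner-gray over 4 cells = 2218  → 24.0573
row 4: Σ corner-gray over 4 cells = 1477  → 16.0201
row 5: Σ corner-gray over 4 cells = 1378  → 14.9463
row 6: Σ corner-gray over 4 cells = 1659  → 17.9942
row 7: Σ corner-gray over 4 cells = 2293  → 24.8708
row 8: Σ corner-gray over 4 cells = 2247  → 24.3719
row 9: Σ corner-gray over 4 cells = 2041  → 22.1375
row 10: Σ corner-gray over 4 cells = 2389  → 25.9121
row 11: Σ corner-gray over 4 cells = 1612  → 17.4844
Σ rows: total corner-gray = 23792  → 258.0576 mm³

258.058


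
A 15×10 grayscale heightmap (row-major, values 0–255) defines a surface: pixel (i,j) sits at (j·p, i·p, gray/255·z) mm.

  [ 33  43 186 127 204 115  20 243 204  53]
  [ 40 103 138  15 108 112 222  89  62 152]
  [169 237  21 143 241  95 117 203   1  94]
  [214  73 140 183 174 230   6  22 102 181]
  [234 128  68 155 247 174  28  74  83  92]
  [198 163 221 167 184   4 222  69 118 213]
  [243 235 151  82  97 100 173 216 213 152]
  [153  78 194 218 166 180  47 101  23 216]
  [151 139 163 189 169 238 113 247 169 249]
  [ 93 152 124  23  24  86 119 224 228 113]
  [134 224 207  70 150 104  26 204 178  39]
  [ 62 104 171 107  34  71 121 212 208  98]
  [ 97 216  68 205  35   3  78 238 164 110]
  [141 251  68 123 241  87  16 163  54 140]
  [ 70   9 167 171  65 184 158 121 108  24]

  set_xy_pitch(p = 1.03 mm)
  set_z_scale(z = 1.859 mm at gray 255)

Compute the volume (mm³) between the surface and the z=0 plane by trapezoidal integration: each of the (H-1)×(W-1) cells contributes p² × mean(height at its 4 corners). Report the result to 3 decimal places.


130.093

height_mm = gray/255 × 1.859; cell vol = 1.03² × mean(4 corners)
unit = 1.03² × 1.859 / (4×255) = 0.00193354 mm³ per gray-sum
row 0: Σ corner-gray over 9 cells = 4260  → 8.2369
row 1: Σ corner-gray over 9 cells = 4269  → 8.2543
row 2: Σ corner-gray over 9 cells = 4634  → 8.9600
row 3: Σ corner-gray over 9 cells = 4495  → 8.6913
row 4: Σ corner-gray over 9 cells = 4947  → 9.5652
row 5: Σ corner-gray over 9 cells = 5636  → 10.8974
row 6: Σ corner-gray over 9 cells = 5312  → 10.2710
row 7: Σ corner-gray over 9 cells = 5637  → 10.8994
row 8: Σ corner-gray over 9 cells = 5420  → 10.4798
row 9: Σ corner-gray over 9 cells = 4665  → 9.0200
row 10: Σ corner-gray over 9 cells = 4715  → 9.1167
row 11: Σ corner-gray over 9 cells = 4437  → 8.5791
row 12: Σ corner-gray over 9 cells = 4508  → 8.7164
row 13: Σ corner-gray over 9 cells = 4347  → 8.4051
Σ rows: total corner-gray = 67282  → 130.0926 mm³


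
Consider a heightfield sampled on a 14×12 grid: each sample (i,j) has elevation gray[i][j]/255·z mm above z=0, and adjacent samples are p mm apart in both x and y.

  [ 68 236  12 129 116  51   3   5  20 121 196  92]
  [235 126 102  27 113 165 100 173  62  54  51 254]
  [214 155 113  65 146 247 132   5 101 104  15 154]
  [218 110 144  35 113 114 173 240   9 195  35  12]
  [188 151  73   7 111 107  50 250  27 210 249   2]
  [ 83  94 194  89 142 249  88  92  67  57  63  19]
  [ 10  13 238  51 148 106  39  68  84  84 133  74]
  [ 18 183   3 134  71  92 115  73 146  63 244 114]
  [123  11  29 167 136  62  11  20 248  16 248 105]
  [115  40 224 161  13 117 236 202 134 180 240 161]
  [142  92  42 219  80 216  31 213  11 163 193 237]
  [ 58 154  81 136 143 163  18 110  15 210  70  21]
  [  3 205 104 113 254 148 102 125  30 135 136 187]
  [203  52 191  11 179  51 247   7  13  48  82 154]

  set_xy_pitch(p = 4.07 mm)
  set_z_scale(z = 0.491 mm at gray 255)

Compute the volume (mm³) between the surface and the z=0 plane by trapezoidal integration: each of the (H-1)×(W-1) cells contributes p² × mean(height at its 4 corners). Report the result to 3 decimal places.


height_mm = gray/255 × 0.491; cell vol = 4.07² × mean(4 corners)
unit = 4.07² × 0.491 / (4×255) = 0.00797389 mm³ per gray-sum
row 0: Σ corner-gray over 11 cells = 4373  → 34.8698
row 1: Σ corner-gray over 11 cells = 4969  → 39.6223
row 2: Σ corner-gray over 11 cells = 5100  → 40.6668
row 3: Σ corner-gray over 11 cells = 5226  → 41.6715
row 4: Σ corner-gray over 11 cells = 5032  → 40.1246
row 5: Σ corner-gray over 11 cells = 4384  → 34.9575
row 6: Σ corner-gray over 11 cells = 4392  → 35.0213
row 7: Σ corner-gray over 11 cells = 4504  → 35.9144
row 8: Σ corner-gray over 11 cells = 5494  → 43.8085
row 9: Σ corner-gray over 11 cells = 6269  → 49.9883
row 10: Σ corner-gray over 11 cells = 5178  → 41.2888
row 11: Σ corner-gray over 11 cells = 5173  → 41.2489
row 12: Σ corner-gray over 11 cells = 5013  → 39.9731
Σ rows: total corner-gray = 65107  → 519.1559 mm³

519.156


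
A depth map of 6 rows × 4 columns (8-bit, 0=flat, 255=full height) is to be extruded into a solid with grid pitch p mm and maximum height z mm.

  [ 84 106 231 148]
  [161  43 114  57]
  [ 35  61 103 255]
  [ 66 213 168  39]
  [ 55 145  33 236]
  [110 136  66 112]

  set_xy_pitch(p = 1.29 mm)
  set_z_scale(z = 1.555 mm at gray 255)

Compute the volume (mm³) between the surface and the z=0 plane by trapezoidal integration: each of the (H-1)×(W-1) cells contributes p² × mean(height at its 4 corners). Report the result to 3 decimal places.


17.403

height_mm = gray/255 × 1.555; cell vol = 1.29² × mean(4 corners)
unit = 1.29² × 1.555 / (4×255) = 0.00253694 mm³ per gray-sum
row 0: Σ corner-gray over 3 cells = 1438  → 3.6481
row 1: Σ corner-gray over 3 cells = 1150  → 2.9175
row 2: Σ corner-gray over 3 cells = 1485  → 3.7674
row 3: Σ corner-gray over 3 cells = 1514  → 3.8409
row 4: Σ corner-gray over 3 cells = 1273  → 3.2295
Σ rows: total corner-gray = 6860  → 17.4034 mm³


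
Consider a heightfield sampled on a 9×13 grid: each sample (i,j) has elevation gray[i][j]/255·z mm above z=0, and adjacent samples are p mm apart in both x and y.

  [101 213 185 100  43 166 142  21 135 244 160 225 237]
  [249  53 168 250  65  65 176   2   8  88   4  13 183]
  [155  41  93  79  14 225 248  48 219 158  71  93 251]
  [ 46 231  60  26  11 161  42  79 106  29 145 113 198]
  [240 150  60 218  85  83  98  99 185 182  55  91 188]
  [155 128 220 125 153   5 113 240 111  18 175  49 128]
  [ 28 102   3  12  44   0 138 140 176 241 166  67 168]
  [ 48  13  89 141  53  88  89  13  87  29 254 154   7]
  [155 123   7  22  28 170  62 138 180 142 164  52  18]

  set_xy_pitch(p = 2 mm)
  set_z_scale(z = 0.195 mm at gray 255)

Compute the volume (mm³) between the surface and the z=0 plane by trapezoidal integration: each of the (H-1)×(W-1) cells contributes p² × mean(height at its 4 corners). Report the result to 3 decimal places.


height_mm = gray/255 × 0.195; cell vol = 2² × mean(4 corners)
unit = 2² × 0.195 / (4×255) = 0.000764706 mm³ per gray-sum
row 0: Σ corner-gray over 12 cells = 5822  → 4.4521
row 1: Σ corner-gray over 12 cells = 5200  → 3.9765
row 2: Σ corner-gray over 12 cells = 5234  → 4.0025
row 3: Σ corner-gray over 12 cells = 5290  → 4.0453
row 4: Σ corner-gray over 12 cells = 5997  → 4.5859
row 5: Σ corner-gray over 12 cells = 5331  → 4.0766
row 6: Σ corner-gray over 12 cells = 4449  → 3.4022
row 7: Σ corner-gray over 12 cells = 4424  → 3.3831
Σ rows: total corner-gray = 41747  → 31.9242 mm³

31.924


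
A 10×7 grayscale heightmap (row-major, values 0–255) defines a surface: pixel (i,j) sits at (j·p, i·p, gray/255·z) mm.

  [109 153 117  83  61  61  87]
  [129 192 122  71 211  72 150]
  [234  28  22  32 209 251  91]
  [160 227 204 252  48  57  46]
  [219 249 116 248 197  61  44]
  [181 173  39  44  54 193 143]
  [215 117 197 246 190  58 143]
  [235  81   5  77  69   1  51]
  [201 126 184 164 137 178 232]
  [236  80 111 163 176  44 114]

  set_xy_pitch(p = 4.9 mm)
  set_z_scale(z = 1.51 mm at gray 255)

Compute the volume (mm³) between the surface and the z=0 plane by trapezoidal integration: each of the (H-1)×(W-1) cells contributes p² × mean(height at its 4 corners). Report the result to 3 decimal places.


1009.456

height_mm = gray/255 × 1.51; cell vol = 4.9² × mean(4 corners)
unit = 4.9² × 1.51 / (4×255) = 0.0355442 mm³ per gray-sum
row 0: Σ corner-gray over 6 cells = 2761  → 98.1376
row 1: Σ corner-gray over 6 cells = 3024  → 107.4857
row 2: Σ corner-gray over 6 cells = 3191  → 113.4216
row 3: Σ corner-gray over 6 cells = 3787  → 134.6059
row 4: Σ corner-gray over 6 cells = 3335  → 118.5400
row 5: Σ corner-gray over 6 cells = 3304  → 117.4381
row 6: Σ corner-gray over 6 cells = 2726  → 96.8935
row 7: Σ corner-gray over 6 cells = 2763  → 98.2087
row 8: Σ corner-gray over 6 cells = 3509  → 124.7247
Σ rows: total corner-gray = 28400  → 1009.4557 mm³
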